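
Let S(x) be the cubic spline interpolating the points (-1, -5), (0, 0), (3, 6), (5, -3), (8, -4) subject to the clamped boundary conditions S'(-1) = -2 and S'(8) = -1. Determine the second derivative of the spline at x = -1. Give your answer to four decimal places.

22.8856

Put M_i = S'' at the i-th knot. Here h = (1, 3, 2, 3) and Δ = (5, 2, -9/2, -1/3), so the interior equations h_(i-1)·M_(i-1) + 2(h_(i-1)+h_i)·M_i + h_i·M_(i+1) = 6(Δ_i − Δ_(i-1)) read
  1·M_0 + 8·M_1 + 3·M_2 = 6(Δ_1 - Δ_0) = -18
  3·M_1 + 10·M_2 + 2·M_3 = 6(Δ_2 - Δ_1) = -39
  2·M_2 + 10·M_3 + 3·M_4 = 6(Δ_3 - Δ_2) = 25
Clamped end conditions give two more equations: 2h_0·M_0 + h_0·M_1 = 6(Δ_0 - S'(-1)) = 42 and h_3·M_3 + 2h_3·M_4 = 6(S'(8) - Δ_3) = -4.
Hence M_0 = 5401/236, M_1 = -445/118, M_2 = -843/236, M_3 = 237/59, M_4 = -947/354.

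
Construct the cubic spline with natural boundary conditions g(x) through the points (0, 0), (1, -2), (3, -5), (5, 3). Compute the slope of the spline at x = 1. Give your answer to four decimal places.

-2.3182

Let σ_i = g''(x_i). Step sizes h_i = 1, 2, 2; slopes of the chords Δ_i = (y_(i+1) - y_i)/h_i = -2, -3/2, 4.
  1·σ_0 + 6·σ_1 + 2·σ_2 = 6(Δ_1 - Δ_0) = 3
  2·σ_1 + 8·σ_2 + 2·σ_3 = 6(Δ_2 - Δ_1) = 33
Natural end conditions: σ_0 = σ_3 = 0.
Solving the tridiagonal system: σ_0 = 0, σ_1 = -21/22, σ_2 = 48/11, σ_3 = 0.
On [1, 3], g'(x) = b_1 + 2c_1·(x - 1) + 3d_1·(x - 1)² with b_1 = Δ_1 - h_1(2σ_1 + σ_2)/6 = -51/22, c_1 = σ_1/2 = -21/44, d_1 = (σ_2 - σ_1)/(6h_1) = 39/88. So g'(1) = -51/22.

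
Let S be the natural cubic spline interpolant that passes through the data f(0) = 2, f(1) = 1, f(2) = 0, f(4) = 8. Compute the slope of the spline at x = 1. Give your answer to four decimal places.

With m_i denoting the second derivative at x_i, h_i = 1, 1, 2, and Δ_i = (y_(i+1) − y_i)/h_i = -1, -1, 4:
  1·m_0 + 4·m_1 + 1·m_2 = 6(Δ_1 - Δ_0) = 0
  1·m_1 + 6·m_2 + 2·m_3 = 6(Δ_2 - Δ_1) = 30
Natural end conditions: m_0 = m_3 = 0.
Solving the tridiagonal system: m_0 = 0, m_1 = -30/23, m_2 = 120/23, m_3 = 0.
On [1, 2], S'(x) = b_1 + 2c_1·(x - 1) + 3d_1·(x - 1)² with b_1 = Δ_1 - h_1(2m_1 + m_2)/6 = -33/23, c_1 = m_1/2 = -15/23, d_1 = (m_2 - m_1)/(6h_1) = 25/23. So S'(1) = -33/23.

-1.4348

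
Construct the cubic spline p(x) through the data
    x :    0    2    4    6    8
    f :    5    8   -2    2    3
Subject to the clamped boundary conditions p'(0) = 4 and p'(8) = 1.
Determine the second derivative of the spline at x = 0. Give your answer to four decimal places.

-0.3750

Put M_i = p'' at the i-th knot. Here h = (2, 2, 2, 2) and Δ = (3/2, -5, 2, 1/2), so the interior equations h_(i-1)·M_(i-1) + 2(h_(i-1)+h_i)·M_i + h_i·M_(i+1) = 6(Δ_i − Δ_(i-1)) read
  2·M_0 + 8·M_1 + 2·M_2 = 6(Δ_1 - Δ_0) = -39
  2·M_1 + 8·M_2 + 2·M_3 = 6(Δ_2 - Δ_1) = 42
  2·M_2 + 8·M_3 + 2·M_4 = 6(Δ_3 - Δ_2) = -9
Clamped end conditions give two more equations: 2h_0·M_0 + h_0·M_1 = 6(Δ_0 - p'(0)) = -15 and h_3·M_3 + 2h_3·M_4 = 6(p'(8) - Δ_3) = 3.
Solving the tridiagonal system: M_0 = -3/8, M_1 = -27/4, M_2 = 63/8, M_3 = -15/4, M_4 = 21/8.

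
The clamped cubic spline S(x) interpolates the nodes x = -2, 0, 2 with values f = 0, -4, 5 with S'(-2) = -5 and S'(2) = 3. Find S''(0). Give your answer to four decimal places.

With σ_i denoting the second derivative at x_i, h_i = 2, 2, and Δ_i = (y_(i+1) − y_i)/h_i = -2, 9/2:
  2·σ_0 + 8·σ_1 + 2·σ_2 = 6(Δ_1 - Δ_0) = 39
Clamped end conditions give two more equations: 2h_0·σ_0 + h_0·σ_1 = 6(Δ_0 - S'(-2)) = 18 and h_1·σ_1 + 2h_1·σ_2 = 6(S'(2) - Δ_1) = -9.
Forward elimination and back-substitution give σ_0 = 13/8, σ_1 = 23/4, σ_2 = -41/8.

5.7500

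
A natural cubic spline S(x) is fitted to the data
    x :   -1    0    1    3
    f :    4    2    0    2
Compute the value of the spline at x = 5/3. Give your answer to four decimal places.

-0.1063

Put M_i = S'' at the i-th knot. Here h = (1, 1, 2) and Δ = (-2, -2, 1), so the interior equations h_(i-1)·M_(i-1) + 2(h_(i-1)+h_i)·M_i + h_i·M_(i+1) = 6(Δ_i − Δ_(i-1)) read
  1·M_0 + 4·M_1 + 1·M_2 = 6(Δ_1 - Δ_0) = 0
  1·M_1 + 6·M_2 + 2·M_3 = 6(Δ_2 - Δ_1) = 18
Natural end conditions: M_0 = M_3 = 0.
Solving the tridiagonal system: M_0 = 0, M_1 = -18/23, M_2 = 72/23, M_3 = 0.
On [1, 3], S(x) = 0 - 25/23·(x - 1) + 36/23·(x - 1)² - 6/23·(x - 1)³.
With (x - 1) = 2/3: S(5/3) = -22/207.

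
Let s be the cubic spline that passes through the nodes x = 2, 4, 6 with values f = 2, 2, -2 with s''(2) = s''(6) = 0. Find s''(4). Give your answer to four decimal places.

With m_i denoting the second derivative at x_i, h_i = 2, 2, and Δ_i = (y_(i+1) − y_i)/h_i = 0, -2:
  2·m_0 + 8·m_1 + 2·m_2 = 6(Δ_1 - Δ_0) = -12
Natural end conditions: m_0 = m_2 = 0.
Forward elimination and back-substitution give m_0 = 0, m_1 = -3/2, m_2 = 0.

-1.5000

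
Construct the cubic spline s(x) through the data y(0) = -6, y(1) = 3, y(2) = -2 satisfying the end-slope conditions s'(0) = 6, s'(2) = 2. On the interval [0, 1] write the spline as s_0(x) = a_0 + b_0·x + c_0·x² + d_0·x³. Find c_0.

Write σ_i for s''(x_i). With h_i = 1, 1 and divided differences Δ_i = 9, -5, the continuity of s' gives the tridiagonal system
  1·σ_0 + 4·σ_1 + 1·σ_2 = 6(Δ_1 - Δ_0) = -84
Clamped end conditions give two more equations: 2h_0·σ_0 + h_0·σ_1 = 6(Δ_0 - s'(0)) = 18 and h_1·σ_1 + 2h_1·σ_2 = 6(s'(2) - Δ_1) = 42.
Solving the tridiagonal system: σ_0 = 28, σ_1 = -38, σ_2 = 40.
On [0, 1], with s_0(x) = a_0 + b_0·x + c_0·x² + d_0·x³: c_0 = σ_0/2 = 14, d_0 = (σ_1 - σ_0)/(6h_0) = -11, b_0 = Δ_0 - h_0(2σ_0 + σ_1)/6 = 6.

14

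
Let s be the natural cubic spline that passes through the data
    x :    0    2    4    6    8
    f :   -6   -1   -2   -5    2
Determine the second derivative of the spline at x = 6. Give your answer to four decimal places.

Put σ_i = s'' at the i-th knot. Here h = (2, 2, 2, 2) and Δ = (5/2, -1/2, -3/2, 7/2), so the interior equations h_(i-1)·σ_(i-1) + 2(h_(i-1)+h_i)·σ_i + h_i·σ_(i+1) = 6(Δ_i − Δ_(i-1)) read
  2·σ_0 + 8·σ_1 + 2·σ_2 = 6(Δ_1 - Δ_0) = -18
  2·σ_1 + 8·σ_2 + 2·σ_3 = 6(Δ_2 - Δ_1) = -6
  2·σ_2 + 8·σ_3 + 2·σ_4 = 6(Δ_3 - Δ_2) = 30
Natural end conditions: σ_0 = σ_4 = 0.
Solving: σ_0 = 0, σ_1 = -27/14, σ_2 = -9/7, σ_3 = 57/14, σ_4 = 0.

4.0714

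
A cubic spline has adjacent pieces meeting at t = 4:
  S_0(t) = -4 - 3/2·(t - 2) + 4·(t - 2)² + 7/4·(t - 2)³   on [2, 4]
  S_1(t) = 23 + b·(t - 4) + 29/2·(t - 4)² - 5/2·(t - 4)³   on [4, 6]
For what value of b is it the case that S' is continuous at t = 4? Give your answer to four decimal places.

S_0'(t) = -3/2 + 8·(t - 2) + 21/4·(t - 2)², so S_0'(4) = 71/2. On the right, S_1'(4) = b, so b = 71/2.

35.5000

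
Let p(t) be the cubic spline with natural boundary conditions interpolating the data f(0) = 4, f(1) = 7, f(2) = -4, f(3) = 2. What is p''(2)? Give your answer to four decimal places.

32.8000

Let M_i = p''(x_i). Step sizes h_i = 1, 1, 1; slopes of the chords Δ_i = (y_(i+1) - y_i)/h_i = 3, -11, 6.
  1·M_0 + 4·M_1 + 1·M_2 = 6(Δ_1 - Δ_0) = -84
  1·M_1 + 4·M_2 + 1·M_3 = 6(Δ_2 - Δ_1) = 102
Natural end conditions: M_0 = M_3 = 0.
Solving the tridiagonal system: M_0 = 0, M_1 = -146/5, M_2 = 164/5, M_3 = 0.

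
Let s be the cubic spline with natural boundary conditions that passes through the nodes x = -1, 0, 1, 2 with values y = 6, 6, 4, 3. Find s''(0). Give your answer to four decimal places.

Put m_i = s'' at the i-th knot. Here h = (1, 1, 1) and Δ = (0, -2, -1), so the interior equations h_(i-1)·m_(i-1) + 2(h_(i-1)+h_i)·m_i + h_i·m_(i+1) = 6(Δ_i − Δ_(i-1)) read
  1·m_0 + 4·m_1 + 1·m_2 = 6(Δ_1 - Δ_0) = -12
  1·m_1 + 4·m_2 + 1·m_3 = 6(Δ_2 - Δ_1) = 6
Natural end conditions: m_0 = m_3 = 0.
Solving: m_0 = 0, m_1 = -18/5, m_2 = 12/5, m_3 = 0.

-3.6000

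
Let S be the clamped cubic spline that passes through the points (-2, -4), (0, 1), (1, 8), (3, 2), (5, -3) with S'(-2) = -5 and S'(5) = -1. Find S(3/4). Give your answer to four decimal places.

6.7570

Write M_i for S''(x_i). With h_i = 2, 1, 2, 2 and divided differences Δ_i = 5/2, 7, -3, -5/2, the continuity of S' gives the tridiagonal system
  2·M_0 + 6·M_1 + 1·M_2 = 6(Δ_1 - Δ_0) = 27
  1·M_1 + 6·M_2 + 2·M_3 = 6(Δ_2 - Δ_1) = -60
  2·M_2 + 8·M_3 + 2·M_4 = 6(Δ_3 - Δ_2) = 3
Clamped end conditions give two more equations: 2h_0·M_0 + h_0·M_1 = 6(Δ_0 - S'(-2)) = 45 and h_3·M_3 + 2h_3·M_4 = 6(S'(5) - Δ_3) = 9.
Hence M_0 = 2353/244, M_1 = 196/61, M_2 = -1411/122, M_3 = 377/122, M_4 = 43/61.
On [0, 1], S(x) = 1 + 1917/244·x + 98/61·x² - 601/244·x³.
With x = 3/4: S(3/4) = 105517/15616.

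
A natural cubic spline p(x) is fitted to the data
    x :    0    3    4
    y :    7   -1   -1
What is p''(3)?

Put M_i = p'' at the i-th knot. Here h = (3, 1) and Δ = (-8/3, 0), so the interior equations h_(i-1)·M_(i-1) + 2(h_(i-1)+h_i)·M_i + h_i·M_(i+1) = 6(Δ_i − Δ_(i-1)) read
  3·M_0 + 8·M_1 + 1·M_2 = 6(Δ_1 - Δ_0) = 16
Natural end conditions: M_0 = M_2 = 0.
Solving: M_0 = 0, M_1 = 2, M_2 = 0.

2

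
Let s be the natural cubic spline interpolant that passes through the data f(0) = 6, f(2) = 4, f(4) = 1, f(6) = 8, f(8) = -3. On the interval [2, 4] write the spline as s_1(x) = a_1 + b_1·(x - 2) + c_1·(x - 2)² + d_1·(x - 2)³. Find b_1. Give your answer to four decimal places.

-2.3036

Let m_i = s''(x_i). Step sizes h_i = 2, 2, 2, 2; slopes of the chords Δ_i = (y_(i+1) - y_i)/h_i = -1, -3/2, 7/2, -11/2.
  2·m_0 + 8·m_1 + 2·m_2 = 6(Δ_1 - Δ_0) = -3
  2·m_1 + 8·m_2 + 2·m_3 = 6(Δ_2 - Δ_1) = 30
  2·m_2 + 8·m_3 + 2·m_4 = 6(Δ_3 - Δ_2) = -54
Natural end conditions: m_0 = m_4 = 0.
Forward elimination and back-substitution give m_0 = 0, m_1 = -219/112, m_2 = 177/28, m_3 = -933/112, m_4 = 0.
On [2, 4], with s_1(x) = a_1 + b_1·(x - 2) + c_1·(x - 2)² + d_1·(x - 2)³: c_1 = m_1/2 = -219/224, d_1 = (m_2 - m_1)/(6h_1) = 309/448, b_1 = Δ_1 - h_1(2m_1 + m_2)/6 = -129/56.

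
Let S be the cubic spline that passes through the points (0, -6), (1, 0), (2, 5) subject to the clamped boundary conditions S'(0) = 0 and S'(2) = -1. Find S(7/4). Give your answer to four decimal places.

4.7578

Let σ_i = S''(x_i). Step sizes h_i = 1, 1; slopes of the chords Δ_i = (y_(i+1) - y_i)/h_i = 6, 5.
  1·σ_0 + 4·σ_1 + 1·σ_2 = 6(Δ_1 - Δ_0) = -6
Clamped end conditions give two more equations: 2h_0·σ_0 + h_0·σ_1 = 6(Δ_0 - S'(0)) = 36 and h_1·σ_1 + 2h_1·σ_2 = 6(S'(2) - Δ_1) = -36.
Solving the tridiagonal system: σ_0 = 19, σ_1 = -2, σ_2 = -17.
On [1, 2], S(x) = 0 + 17/2·(x - 1) - 1·(x - 1)² - 5/2·(x - 1)³.
With (x - 1) = 3/4: S(7/4) = 609/128.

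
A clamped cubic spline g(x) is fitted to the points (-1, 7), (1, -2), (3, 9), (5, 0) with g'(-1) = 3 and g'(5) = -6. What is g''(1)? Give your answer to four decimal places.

With m_i denoting the second derivative at x_i, h_i = 2, 2, 2, and Δ_i = (y_(i+1) − y_i)/h_i = -9/2, 11/2, -9/2:
  2·m_0 + 8·m_1 + 2·m_2 = 6(Δ_1 - Δ_0) = 60
  2·m_1 + 8·m_2 + 2·m_3 = 6(Δ_2 - Δ_1) = -60
Clamped end conditions give two more equations: 2h_0·m_0 + h_0·m_1 = 6(Δ_0 - g'(-1)) = -45 and h_2·m_2 + 2h_2·m_3 = 6(g'(5) - Δ_2) = -9.
Hence m_0 = -189/10, m_1 = 153/10, m_2 = -123/10, m_3 = 39/10.

15.3000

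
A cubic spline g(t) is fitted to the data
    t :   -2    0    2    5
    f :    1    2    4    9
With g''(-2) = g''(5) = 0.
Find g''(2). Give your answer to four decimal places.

0.3421

With M_i denoting the second derivative at x_i, h_i = 2, 2, 3, and Δ_i = (y_(i+1) − y_i)/h_i = 1/2, 1, 5/3:
  2·M_0 + 8·M_1 + 2·M_2 = 6(Δ_1 - Δ_0) = 3
  2·M_1 + 10·M_2 + 3·M_3 = 6(Δ_2 - Δ_1) = 4
Natural end conditions: M_0 = M_3 = 0.
Solving: M_0 = 0, M_1 = 11/38, M_2 = 13/38, M_3 = 0.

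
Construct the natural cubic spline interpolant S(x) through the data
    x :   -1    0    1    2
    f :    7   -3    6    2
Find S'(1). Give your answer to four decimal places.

5.4667

Put M_i = S'' at the i-th knot. Here h = (1, 1, 1) and Δ = (-10, 9, -4), so the interior equations h_(i-1)·M_(i-1) + 2(h_(i-1)+h_i)·M_i + h_i·M_(i+1) = 6(Δ_i − Δ_(i-1)) read
  1·M_0 + 4·M_1 + 1·M_2 = 6(Δ_1 - Δ_0) = 114
  1·M_1 + 4·M_2 + 1·M_3 = 6(Δ_2 - Δ_1) = -78
Natural end conditions: M_0 = M_3 = 0.
Forward elimination and back-substitution give M_0 = 0, M_1 = 178/5, M_2 = -142/5, M_3 = 0.
On [1, 2], S'(x) = b_2 + 2c_2·(x - 1) + 3d_2·(x - 1)² with b_2 = Δ_2 - h_2(2M_2 + M_3)/6 = 82/15, c_2 = M_2/2 = -71/5, d_2 = (M_3 - M_2)/(6h_2) = 71/15. So S'(1) = 82/15.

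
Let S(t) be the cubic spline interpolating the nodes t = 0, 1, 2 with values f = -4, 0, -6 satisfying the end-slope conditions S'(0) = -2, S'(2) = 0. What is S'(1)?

-1

Put σ_i = S'' at the i-th knot. Here h = (1, 1) and Δ = (4, -6), so the interior equations h_(i-1)·σ_(i-1) + 2(h_(i-1)+h_i)·σ_i + h_i·σ_(i+1) = 6(Δ_i − Δ_(i-1)) read
  1·σ_0 + 4·σ_1 + 1·σ_2 = 6(Δ_1 - Δ_0) = -60
Clamped end conditions give two more equations: 2h_0·σ_0 + h_0·σ_1 = 6(Δ_0 - S'(0)) = 36 and h_1·σ_1 + 2h_1·σ_2 = 6(S'(2) - Δ_1) = 36.
Solving: σ_0 = 34, σ_1 = -32, σ_2 = 34.
On [1, 2], S'(t) = b_1 + 2c_1·(t - 1) + 3d_1·(t - 1)² with b_1 = Δ_1 - h_1(2σ_1 + σ_2)/6 = -1, c_1 = σ_1/2 = -16, d_1 = (σ_2 - σ_1)/(6h_1) = 11. So S'(1) = -1.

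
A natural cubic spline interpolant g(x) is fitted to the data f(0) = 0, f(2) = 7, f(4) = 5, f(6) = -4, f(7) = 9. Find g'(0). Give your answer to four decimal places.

With m_i denoting the second derivative at x_i, h_i = 2, 2, 2, 1, and Δ_i = (y_(i+1) − y_i)/h_i = 7/2, -1, -9/2, 13:
  2·m_0 + 8·m_1 + 2·m_2 = 6(Δ_1 - Δ_0) = -27
  2·m_1 + 8·m_2 + 2·m_3 = 6(Δ_2 - Δ_1) = -21
  2·m_2 + 6·m_3 + 1·m_4 = 6(Δ_3 - Δ_2) = 105
Natural end conditions: m_0 = m_4 = 0.
Solving the tridiagonal system: m_0 = 0, m_1 = -129/82, m_2 = -591/82, m_3 = 816/41, m_4 = 0.
On [0, 2], g'(x) = b_0 + 2c_0·x + 3d_0·x² with b_0 = Δ_0 - h_0(2m_0 + m_1)/6 = 165/41, c_0 = m_0/2 = 0, d_0 = (m_1 - m_0)/(6h_0) = -43/328. So g'(0) = 165/41.

4.0244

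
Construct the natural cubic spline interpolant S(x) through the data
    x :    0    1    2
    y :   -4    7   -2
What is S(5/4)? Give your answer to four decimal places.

Write m_i for S''(x_i). With h_i = 1, 1 and divided differences Δ_i = 11, -9, the continuity of S' gives the tridiagonal system
  1·m_0 + 4·m_1 + 1·m_2 = 6(Δ_1 - Δ_0) = -120
Natural end conditions: m_0 = m_2 = 0.
Hence m_0 = 0, m_1 = -30, m_2 = 0.
On [1, 2], S(x) = 7 + 1·(x - 1) - 15·(x - 1)² + 5·(x - 1)³.
With (x - 1) = 1/4: S(5/4) = 409/64.

6.3906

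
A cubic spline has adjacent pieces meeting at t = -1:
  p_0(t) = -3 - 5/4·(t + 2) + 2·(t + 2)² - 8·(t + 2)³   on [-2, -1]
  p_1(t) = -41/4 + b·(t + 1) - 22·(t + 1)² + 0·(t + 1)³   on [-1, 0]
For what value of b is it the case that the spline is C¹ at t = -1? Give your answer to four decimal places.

-21.2500

p_0'(t) = -5/4 + 4·(t + 2) - 24·(t + 2)², so p_0'(-1) = -85/4. On the right, p_1'(-1) = b, so b = -85/4.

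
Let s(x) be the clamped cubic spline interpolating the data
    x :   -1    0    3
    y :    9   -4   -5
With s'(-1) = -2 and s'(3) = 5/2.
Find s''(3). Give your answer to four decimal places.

With m_i denoting the second derivative at x_i, h_i = 1, 3, and Δ_i = (y_(i+1) − y_i)/h_i = -13, -1/3:
  1·m_0 + 8·m_1 + 3·m_2 = 6(Δ_1 - Δ_0) = 76
Clamped end conditions give two more equations: 2h_0·m_0 + h_0·m_1 = 6(Δ_0 - s'(-1)) = -66 and h_1·m_1 + 2h_1·m_2 = 6(s'(3) - Δ_1) = 17.
Solving: m_0 = -331/8, m_1 = 67/4, m_2 = -133/24.

-5.5417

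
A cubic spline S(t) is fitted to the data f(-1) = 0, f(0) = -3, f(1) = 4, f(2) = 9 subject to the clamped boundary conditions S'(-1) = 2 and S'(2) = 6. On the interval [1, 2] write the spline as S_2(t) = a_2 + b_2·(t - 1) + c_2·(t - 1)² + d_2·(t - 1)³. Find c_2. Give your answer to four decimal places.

-5.6667

Put σ_i = S'' at the i-th knot. Here h = (1, 1, 1) and Δ = (-3, 7, 5), so the interior equations h_(i-1)·σ_(i-1) + 2(h_(i-1)+h_i)·σ_i + h_i·σ_(i+1) = 6(Δ_i − Δ_(i-1)) read
  1·σ_0 + 4·σ_1 + 1·σ_2 = 6(Δ_1 - Δ_0) = 60
  1·σ_1 + 4·σ_2 + 1·σ_3 = 6(Δ_2 - Δ_1) = -12
Clamped end conditions give two more equations: 2h_0·σ_0 + h_0·σ_1 = 6(Δ_0 - S'(-1)) = -30 and h_2·σ_2 + 2h_2·σ_3 = 6(S'(2) - Δ_2) = 6.
Solving: σ_0 = -82/3, σ_1 = 74/3, σ_2 = -34/3, σ_3 = 26/3.
On [1, 2], with S_2(t) = a_2 + b_2·(t - 1) + c_2·(t - 1)² + d_2·(t - 1)³: c_2 = σ_2/2 = -17/3, d_2 = (σ_3 - σ_2)/(6h_2) = 10/3, b_2 = Δ_2 - h_2(2σ_2 + σ_3)/6 = 22/3.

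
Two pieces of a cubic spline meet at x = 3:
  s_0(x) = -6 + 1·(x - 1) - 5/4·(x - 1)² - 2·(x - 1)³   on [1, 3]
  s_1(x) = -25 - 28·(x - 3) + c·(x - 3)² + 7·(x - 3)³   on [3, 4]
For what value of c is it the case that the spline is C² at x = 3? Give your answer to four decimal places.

s_0''(x) = -5/2 - 12·(x - 1), so s_0''(3) = -53/2. On the right, s_1''(3) = 2c, so c = -53/4.

-13.2500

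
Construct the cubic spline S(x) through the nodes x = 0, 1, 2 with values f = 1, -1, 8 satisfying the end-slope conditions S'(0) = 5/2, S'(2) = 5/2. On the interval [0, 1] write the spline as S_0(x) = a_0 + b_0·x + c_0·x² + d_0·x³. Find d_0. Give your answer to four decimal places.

10.5000

Let M_i = S''(x_i). Step sizes h_i = 1, 1; slopes of the chords Δ_i = (y_(i+1) - y_i)/h_i = -2, 9.
  1·M_0 + 4·M_1 + 1·M_2 = 6(Δ_1 - Δ_0) = 66
Clamped end conditions give two more equations: 2h_0·M_0 + h_0·M_1 = 6(Δ_0 - S'(0)) = -27 and h_1·M_1 + 2h_1·M_2 = 6(S'(2) - Δ_1) = -39.
Forward elimination and back-substitution give M_0 = -30, M_1 = 33, M_2 = -36.
On [0, 1], with S_0(x) = a_0 + b_0·x + c_0·x² + d_0·x³: c_0 = M_0/2 = -15, d_0 = (M_1 - M_0)/(6h_0) = 21/2, b_0 = Δ_0 - h_0(2M_0 + M_1)/6 = 5/2.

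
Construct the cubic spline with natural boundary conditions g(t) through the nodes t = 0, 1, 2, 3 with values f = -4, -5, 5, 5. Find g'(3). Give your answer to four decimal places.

Write m_i for g''(x_i). With h_i = 1, 1, 1 and divided differences Δ_i = -1, 10, 0, the continuity of g' gives the tridiagonal system
  1·m_0 + 4·m_1 + 1·m_2 = 6(Δ_1 - Δ_0) = 66
  1·m_1 + 4·m_2 + 1·m_3 = 6(Δ_2 - Δ_1) = -60
Natural end conditions: m_0 = m_3 = 0.
Hence m_0 = 0, m_1 = 108/5, m_2 = -102/5, m_3 = 0.
On [2, 3], g'(t) = b_2 + 2c_2·(t - 2) + 3d_2·(t - 2)² with b_2 = Δ_2 - h_2(2m_2 + m_3)/6 = 34/5, c_2 = m_2/2 = -51/5, d_2 = (m_3 - m_2)/(6h_2) = 17/5. So g'(3) = -17/5.

-3.4000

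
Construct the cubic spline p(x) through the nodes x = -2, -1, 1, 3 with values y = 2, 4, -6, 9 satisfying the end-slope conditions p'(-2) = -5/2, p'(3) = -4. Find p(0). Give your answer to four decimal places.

-1.7663

Write M_i for p''(x_i). With h_i = 1, 2, 2 and divided differences Δ_i = 2, -5, 15/2, the continuity of p' gives the tridiagonal system
  1·M_0 + 6·M_1 + 2·M_2 = 6(Δ_1 - Δ_0) = -42
  2·M_1 + 8·M_2 + 2·M_3 = 6(Δ_2 - Δ_1) = 75
Clamped end conditions give two more equations: 2h_0·M_0 + h_0·M_1 = 6(Δ_0 - p'(-2)) = 27 and h_2·M_2 + 2h_2·M_3 = 6(p'(3) - Δ_2) = -69.
Solving the tridiagonal system: M_0 = 513/23, M_1 = -405/23, M_2 = 951/46, M_3 = -1269/46.
On [-1, 1], p(x) = 4 - 7/46·(x + 1) - 405/46·(x + 1)² + 587/184·(x + 1)³.
With (x + 1) = 1: p(0) = -325/184.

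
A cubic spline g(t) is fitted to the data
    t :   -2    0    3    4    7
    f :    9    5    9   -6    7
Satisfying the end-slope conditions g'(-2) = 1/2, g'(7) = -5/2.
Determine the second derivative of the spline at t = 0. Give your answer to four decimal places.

Write σ_i for g''(x_i). With h_i = 2, 3, 1, 3 and divided differences Δ_i = -2, 4/3, -15, 13/3, the continuity of g' gives the tridiagonal system
  2·σ_0 + 10·σ_1 + 3·σ_2 = 6(Δ_1 - Δ_0) = 20
  3·σ_1 + 8·σ_2 + 1·σ_3 = 6(Δ_2 - Δ_1) = -98
  1·σ_2 + 8·σ_3 + 3·σ_4 = 6(Δ_3 - Δ_2) = 116
Clamped end conditions give two more equations: 2h_0·σ_0 + h_0·σ_1 = 6(Δ_0 - g'(-2)) = -15 and h_3·σ_3 + 2h_3·σ_4 = 6(g'(7) - Δ_3) = -41.
Solving the tridiagonal system: σ_0 = -8969/1068, σ_1 = 2482/267, σ_2 = -9997/534, σ_3 = 6376/267, σ_4 = -10025/534.

9.2959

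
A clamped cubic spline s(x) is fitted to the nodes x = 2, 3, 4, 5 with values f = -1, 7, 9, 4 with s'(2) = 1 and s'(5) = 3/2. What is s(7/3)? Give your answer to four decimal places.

With M_i denoting the second derivative at x_i, h_i = 1, 1, 1, and Δ_i = (y_(i+1) − y_i)/h_i = 8, 2, -5:
  1·M_0 + 4·M_1 + 1·M_2 = 6(Δ_1 - Δ_0) = -36
  1·M_1 + 4·M_2 + 1·M_3 = 6(Δ_2 - Δ_1) = -42
Clamped end conditions give two more equations: 2h_0·M_0 + h_0·M_1 = 6(Δ_0 - s'(2)) = 42 and h_2·M_2 + 2h_2·M_3 = 6(s'(5) - Δ_2) = 39.
Forward elimination and back-substitution give M_0 = 407/15, M_1 = -184/15, M_2 = -211/15, M_3 = 398/15.
On [2, 3], s(x) = -1 + 1·(x - 2) + 407/30·(x - 2)² - 197/30·(x - 2)³.
With (x - 2) = 1/3: s(7/3) = 242/405.

0.5975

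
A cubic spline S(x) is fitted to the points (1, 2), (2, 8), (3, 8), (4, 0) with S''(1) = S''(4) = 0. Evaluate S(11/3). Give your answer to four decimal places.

Put m_i = S'' at the i-th knot. Here h = (1, 1, 1) and Δ = (6, 0, -8), so the interior equations h_(i-1)·m_(i-1) + 2(h_(i-1)+h_i)·m_i + h_i·m_(i+1) = 6(Δ_i − Δ_(i-1)) read
  1·m_0 + 4·m_1 + 1·m_2 = 6(Δ_1 - Δ_0) = -36
  1·m_1 + 4·m_2 + 1·m_3 = 6(Δ_2 - Δ_1) = -48
Natural end conditions: m_0 = m_3 = 0.
Hence m_0 = 0, m_1 = -32/5, m_2 = -52/5, m_3 = 0.
On [3, 4], S(x) = 8 - 68/15·(x - 3) - 26/5·(x - 3)² + 26/15·(x - 3)³.
With (x - 3) = 2/3: S(11/3) = 1288/405.

3.1802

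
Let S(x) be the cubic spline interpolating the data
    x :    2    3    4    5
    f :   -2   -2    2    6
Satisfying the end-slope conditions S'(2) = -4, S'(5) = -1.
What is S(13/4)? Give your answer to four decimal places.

Put M_i = S'' at the i-th knot. Here h = (1, 1, 1) and Δ = (0, 4, 4), so the interior equations h_(i-1)·M_(i-1) + 2(h_(i-1)+h_i)·M_i + h_i·M_(i+1) = 6(Δ_i − Δ_(i-1)) read
  1·M_0 + 4·M_1 + 1·M_2 = 6(Δ_1 - Δ_0) = 24
  1·M_1 + 4·M_2 + 1·M_3 = 6(Δ_2 - Δ_1) = 0
Clamped end conditions give two more equations: 2h_0·M_0 + h_0·M_1 = 6(Δ_0 - S'(2)) = 24 and h_2·M_2 + 2h_2·M_3 = 6(S'(5) - Δ_2) = -30.
Solving: M_0 = 54/5, M_1 = 12/5, M_2 = 18/5, M_3 = -84/5.
On [3, 4], S(x) = -2 + 13/5·(x - 3) + 6/5·(x - 3)² + 1/5·(x - 3)³.
With (x - 3) = 1/4: S(13/4) = -407/320.

-1.2719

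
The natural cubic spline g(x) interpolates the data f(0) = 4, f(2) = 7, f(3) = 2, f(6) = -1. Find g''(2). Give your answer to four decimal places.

Write M_i for g''(x_i). With h_i = 2, 1, 3 and divided differences Δ_i = 3/2, -5, -1, the continuity of g' gives the tridiagonal system
  2·M_0 + 6·M_1 + 1·M_2 = 6(Δ_1 - Δ_0) = -39
  1·M_1 + 8·M_2 + 3·M_3 = 6(Δ_2 - Δ_1) = 24
Natural end conditions: M_0 = M_3 = 0.
Forward elimination and back-substitution give M_0 = 0, M_1 = -336/47, M_2 = 183/47, M_3 = 0.

-7.1489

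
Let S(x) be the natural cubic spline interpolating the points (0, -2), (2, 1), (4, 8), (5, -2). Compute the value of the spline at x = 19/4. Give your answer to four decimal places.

Write M_i for S''(x_i). With h_i = 2, 2, 1 and divided differences Δ_i = 3/2, 7/2, -10, the continuity of S' gives the tridiagonal system
  2·M_0 + 8·M_1 + 2·M_2 = 6(Δ_1 - Δ_0) = 12
  2·M_1 + 6·M_2 + 1·M_3 = 6(Δ_2 - Δ_1) = -81
Natural end conditions: M_0 = M_3 = 0.
Forward elimination and back-substitution give M_0 = 0, M_1 = 117/22, M_2 = -168/11, M_3 = 0.
On [4, 5], S(x) = 8 - 54/11·(x - 4) - 84/11·(x - 4)² + 28/11·(x - 4)³.
With (x - 4) = 3/4: S(19/4) = 193/176.

1.0966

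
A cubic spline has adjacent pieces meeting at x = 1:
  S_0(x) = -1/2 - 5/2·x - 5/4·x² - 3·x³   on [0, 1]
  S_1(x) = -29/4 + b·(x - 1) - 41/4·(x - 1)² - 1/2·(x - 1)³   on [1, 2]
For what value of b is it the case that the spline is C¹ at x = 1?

-14

S_0'(x) = -5/2 - 5/2·x - 9·x², so S_0'(1) = -14. On the right, S_1'(1) = b, so b = -14.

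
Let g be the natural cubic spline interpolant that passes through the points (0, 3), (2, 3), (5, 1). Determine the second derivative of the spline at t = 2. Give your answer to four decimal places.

Write M_i for g''(x_i). With h_i = 2, 3 and divided differences Δ_i = 0, -2/3, the continuity of g' gives the tridiagonal system
  2·M_0 + 10·M_1 + 3·M_2 = 6(Δ_1 - Δ_0) = -4
Natural end conditions: M_0 = M_2 = 0.
Hence M_0 = 0, M_1 = -2/5, M_2 = 0.

-0.4000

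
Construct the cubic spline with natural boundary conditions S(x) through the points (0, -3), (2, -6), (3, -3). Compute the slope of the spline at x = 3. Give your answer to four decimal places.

Let m_i = S''(x_i). Step sizes h_i = 2, 1; slopes of the chords Δ_i = (y_(i+1) - y_i)/h_i = -3/2, 3.
  2·m_0 + 6·m_1 + 1·m_2 = 6(Δ_1 - Δ_0) = 27
Natural end conditions: m_0 = m_2 = 0.
Forward elimination and back-substitution give m_0 = 0, m_1 = 9/2, m_2 = 0.
On [2, 3], S'(x) = b_1 + 2c_1·(x - 2) + 3d_1·(x - 2)² with b_1 = Δ_1 - h_1(2m_1 + m_2)/6 = 3/2, c_1 = m_1/2 = 9/4, d_1 = (m_2 - m_1)/(6h_1) = -3/4. So S'(3) = 15/4.

3.7500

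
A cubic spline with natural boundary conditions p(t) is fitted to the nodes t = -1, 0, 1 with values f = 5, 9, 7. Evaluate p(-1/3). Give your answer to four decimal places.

With M_i denoting the second derivative at x_i, h_i = 1, 1, and Δ_i = (y_(i+1) − y_i)/h_i = 4, -2:
  1·M_0 + 4·M_1 + 1·M_2 = 6(Δ_1 - Δ_0) = -36
Natural end conditions: M_0 = M_2 = 0.
Solving the tridiagonal system: M_0 = 0, M_1 = -9, M_2 = 0.
On [-1, 0], p(t) = 5 + 11/2·(t + 1) + 0·(t + 1)² - 3/2·(t + 1)³.
With (t + 1) = 2/3: p(-1/3) = 74/9.

8.2222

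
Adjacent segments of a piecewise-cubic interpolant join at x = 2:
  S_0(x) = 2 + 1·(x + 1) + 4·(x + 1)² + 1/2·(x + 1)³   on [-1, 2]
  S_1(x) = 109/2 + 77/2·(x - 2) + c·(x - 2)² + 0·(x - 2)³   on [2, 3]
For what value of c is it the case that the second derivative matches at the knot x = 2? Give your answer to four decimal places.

8.5000

S_0''(x) = 8 + 3·(x + 1), so S_0''(2) = 17. On the right, S_1''(2) = 2c, so c = 17/2.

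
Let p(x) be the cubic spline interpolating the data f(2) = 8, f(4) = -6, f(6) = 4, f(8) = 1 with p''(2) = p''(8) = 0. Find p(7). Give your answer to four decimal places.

With σ_i denoting the second derivative at x_i, h_i = 2, 2, 2, and Δ_i = (y_(i+1) − y_i)/h_i = -7, 5, -3/2:
  2·σ_0 + 8·σ_1 + 2·σ_2 = 6(Δ_1 - Δ_0) = 72
  2·σ_1 + 8·σ_2 + 2·σ_3 = 6(Δ_2 - Δ_1) = -39
Natural end conditions: σ_0 = σ_3 = 0.
Hence σ_0 = 0, σ_1 = 109/10, σ_2 = -38/5, σ_3 = 0.
On [6, 8], p(x) = 4 + 107/30·(x - 6) - 19/5·(x - 6)² + 19/30·(x - 6)³.
With (x - 6) = 1: p(7) = 22/5.

4.4000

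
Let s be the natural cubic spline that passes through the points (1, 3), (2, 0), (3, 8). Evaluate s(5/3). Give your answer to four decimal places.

-0.0185

Put M_i = s'' at the i-th knot. Here h = (1, 1) and Δ = (-3, 8), so the interior equations h_(i-1)·M_(i-1) + 2(h_(i-1)+h_i)·M_i + h_i·M_(i+1) = 6(Δ_i − Δ_(i-1)) read
  1·M_0 + 4·M_1 + 1·M_2 = 6(Δ_1 - Δ_0) = 66
Natural end conditions: M_0 = M_2 = 0.
Hence M_0 = 0, M_1 = 33/2, M_2 = 0.
On [1, 2], s(x) = 3 - 23/4·(x - 1) + 0·(x - 1)² + 11/4·(x - 1)³.
With (x - 1) = 2/3: s(5/3) = -1/54.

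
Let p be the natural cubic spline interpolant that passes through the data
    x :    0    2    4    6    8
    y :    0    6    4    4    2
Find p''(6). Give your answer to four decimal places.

With M_i denoting the second derivative at x_i, h_i = 2, 2, 2, 2, and Δ_i = (y_(i+1) − y_i)/h_i = 3, -1, 0, -1:
  2·M_0 + 8·M_1 + 2·M_2 = 6(Δ_1 - Δ_0) = -24
  2·M_1 + 8·M_2 + 2·M_3 = 6(Δ_2 - Δ_1) = 6
  2·M_2 + 8·M_3 + 2·M_4 = 6(Δ_3 - Δ_2) = -6
Natural end conditions: M_0 = M_4 = 0.
Hence M_0 = 0, M_1 = -195/56, M_2 = 27/14, M_3 = -69/56, M_4 = 0.

-1.2321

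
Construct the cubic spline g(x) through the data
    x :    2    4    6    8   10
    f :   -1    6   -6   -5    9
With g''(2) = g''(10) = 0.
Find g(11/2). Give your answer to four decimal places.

With M_i denoting the second derivative at x_i, h_i = 2, 2, 2, 2, and Δ_i = (y_(i+1) − y_i)/h_i = 7/2, -6, 1/2, 7:
  2·M_0 + 8·M_1 + 2·M_2 = 6(Δ_1 - Δ_0) = -57
  2·M_1 + 8·M_2 + 2·M_3 = 6(Δ_2 - Δ_1) = 39
  2·M_2 + 8·M_3 + 2·M_4 = 6(Δ_3 - Δ_2) = 39
Natural end conditions: M_0 = M_4 = 0.
Forward elimination and back-substitution give M_0 = 0, M_1 = -243/28, M_2 = 87/14, M_3 = 93/28, M_4 = 0.
On [4, 6], g(x) = 6 - 16/7·(x - 4) - 243/56·(x - 4)² + 139/112·(x - 4)³.
With (x - 4) = 3/2: g(11/2) = -2691/896.

-3.0033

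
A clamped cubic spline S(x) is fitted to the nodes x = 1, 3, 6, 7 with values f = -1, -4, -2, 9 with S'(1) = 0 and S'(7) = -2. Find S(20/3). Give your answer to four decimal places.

With σ_i denoting the second derivative at x_i, h_i = 2, 3, 1, and Δ_i = (y_(i+1) − y_i)/h_i = -3/2, 2/3, 11:
  2·σ_0 + 10·σ_1 + 3·σ_2 = 6(Δ_1 - Δ_0) = 13
  3·σ_1 + 8·σ_2 + 1·σ_3 = 6(Δ_2 - Δ_1) = 62
Clamped end conditions give two more equations: 2h_0·σ_0 + h_0·σ_1 = 6(Δ_0 - S'(1)) = -9 and h_2·σ_2 + 2h_2·σ_3 = 6(S'(7) - Δ_2) = -78.
Hence σ_0 = -61/78, σ_1 = -229/78, σ_2 = 571/39, σ_3 = -3613/78.
On [6, 7], S(x) = -2 + 2159/156·(x - 6) + 571/78·(x - 6)² - 1585/156·(x - 6)³.
With (x - 6) = 2/3: S(20/3) = 15731/2106.

7.4696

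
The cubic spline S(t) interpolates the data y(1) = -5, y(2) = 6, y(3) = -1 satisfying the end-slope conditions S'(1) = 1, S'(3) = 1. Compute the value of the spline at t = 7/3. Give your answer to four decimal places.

Put M_i = S'' at the i-th knot. Here h = (1, 1) and Δ = (11, -7), so the interior equations h_(i-1)·M_(i-1) + 2(h_(i-1)+h_i)·M_i + h_i·M_(i+1) = 6(Δ_i − Δ_(i-1)) read
  1·M_0 + 4·M_1 + 1·M_2 = 6(Δ_1 - Δ_0) = -108
Clamped end conditions give two more equations: 2h_0·M_0 + h_0·M_1 = 6(Δ_0 - S'(1)) = 60 and h_1·M_1 + 2h_1·M_2 = 6(S'(3) - Δ_1) = 48.
Solving: M_0 = 57, M_1 = -54, M_2 = 51.
On [2, 3], S(t) = 6 + 5/2·(t - 2) - 27·(t - 2)² + 35/2·(t - 2)³.
With (t - 2) = 1/3: S(7/3) = 121/27.

4.4815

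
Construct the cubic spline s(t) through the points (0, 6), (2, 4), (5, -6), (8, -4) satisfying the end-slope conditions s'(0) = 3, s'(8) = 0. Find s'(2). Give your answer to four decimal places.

Write m_i for s''(x_i). With h_i = 2, 3, 3 and divided differences Δ_i = -1, -10/3, 2/3, the continuity of s' gives the tridiagonal system
  2·m_0 + 10·m_1 + 3·m_2 = 6(Δ_1 - Δ_0) = -14
  3·m_1 + 12·m_2 + 3·m_3 = 6(Δ_2 - Δ_1) = 24
Clamped end conditions give two more equations: 2h_0·m_0 + h_0·m_1 = 6(Δ_0 - s'(0)) = -24 and h_2·m_2 + 2h_2·m_3 = 6(s'(8) - Δ_2) = -4.
Solving the tridiagonal system: m_0 = -103/19, m_1 = -22/19, m_2 = 160/57, m_3 = -118/57.
On [2, 5], s'(t) = b_1 + 2c_1·(t - 2) + 3d_1·(t - 2)² with b_1 = Δ_1 - h_1(2m_1 + m_2)/6 = -68/19, c_1 = m_1/2 = -11/19, d_1 = (m_2 - m_1)/(6h_1) = 113/513. So s'(2) = -68/19.

-3.5789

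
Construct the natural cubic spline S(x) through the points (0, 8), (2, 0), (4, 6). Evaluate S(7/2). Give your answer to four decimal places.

3.6797

Write M_i for S''(x_i). With h_i = 2, 2 and divided differences Δ_i = -4, 3, the continuity of S' gives the tridiagonal system
  2·M_0 + 8·M_1 + 2·M_2 = 6(Δ_1 - Δ_0) = 42
Natural end conditions: M_0 = M_2 = 0.
Forward elimination and back-substitution give M_0 = 0, M_1 = 21/4, M_2 = 0.
On [2, 4], S(x) = 0 - 1/2·(x - 2) + 21/8·(x - 2)² - 7/16·(x - 2)³.
With (x - 2) = 3/2: S(7/2) = 471/128.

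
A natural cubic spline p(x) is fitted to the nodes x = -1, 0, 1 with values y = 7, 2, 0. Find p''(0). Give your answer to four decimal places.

Let M_i = p''(x_i). Step sizes h_i = 1, 1; slopes of the chords Δ_i = (y_(i+1) - y_i)/h_i = -5, -2.
  1·M_0 + 4·M_1 + 1·M_2 = 6(Δ_1 - Δ_0) = 18
Natural end conditions: M_0 = M_2 = 0.
Hence M_0 = 0, M_1 = 9/2, M_2 = 0.

4.5000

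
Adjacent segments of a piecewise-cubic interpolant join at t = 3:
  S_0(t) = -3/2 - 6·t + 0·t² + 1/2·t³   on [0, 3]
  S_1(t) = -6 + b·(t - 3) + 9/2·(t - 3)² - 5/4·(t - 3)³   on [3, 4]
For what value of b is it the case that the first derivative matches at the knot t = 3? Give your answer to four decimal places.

7.5000

S_0'(t) = -6 + 0·t + 3/2·t², so S_0'(3) = 15/2. On the right, S_1'(3) = b, so b = 15/2.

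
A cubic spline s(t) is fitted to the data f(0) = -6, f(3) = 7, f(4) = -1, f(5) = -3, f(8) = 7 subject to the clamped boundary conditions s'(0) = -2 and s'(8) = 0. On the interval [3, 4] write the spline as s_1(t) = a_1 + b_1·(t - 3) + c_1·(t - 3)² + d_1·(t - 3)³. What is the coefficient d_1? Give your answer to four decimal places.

Let M_i = s''(x_i). Step sizes h_i = 3, 1, 1, 3; slopes of the chords Δ_i = (y_(i+1) - y_i)/h_i = 13/3, -8, -2, 10/3.
  3·M_0 + 8·M_1 + 1·M_2 = 6(Δ_1 - Δ_0) = -74
  1·M_1 + 4·M_2 + 1·M_3 = 6(Δ_2 - Δ_1) = 36
  1·M_2 + 8·M_3 + 3·M_4 = 6(Δ_3 - Δ_2) = 32
Clamped end conditions give two more equations: 2h_0·M_0 + h_0·M_1 = 6(Δ_0 - s'(0)) = 38 and h_3·M_3 + 2h_3·M_4 = 6(s'(8) - Δ_3) = -20.
Solving: M_0 = 4493/312, M_1 = -839/52, M_2 = 95/8, M_3 = 241/52, M_4 = -1763/312.
On [3, 4], with s_1(t) = a_1 + b_1·(t - 3) + c_1·(t - 3)² + d_1·(t - 3)³: c_1 = M_1/2 = -839/104, d_1 = (M_2 - M_1)/(6h_1) = 971/208, b_1 = Δ_1 - h_1(2M_1 + M_2)/6 = -957/208.

4.6683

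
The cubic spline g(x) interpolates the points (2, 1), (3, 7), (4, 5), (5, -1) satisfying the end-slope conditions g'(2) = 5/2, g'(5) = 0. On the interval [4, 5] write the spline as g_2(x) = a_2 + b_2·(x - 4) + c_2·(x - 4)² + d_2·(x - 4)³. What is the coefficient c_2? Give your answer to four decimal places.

-3.9333

Put M_i = g'' at the i-th knot. Here h = (1, 1, 1) and Δ = (6, -2, -6), so the interior equations h_(i-1)·M_(i-1) + 2(h_(i-1)+h_i)·M_i + h_i·M_(i+1) = 6(Δ_i − Δ_(i-1)) read
  1·M_0 + 4·M_1 + 1·M_2 = 6(Δ_1 - Δ_0) = -48
  1·M_1 + 4·M_2 + 1·M_3 = 6(Δ_2 - Δ_1) = -24
Clamped end conditions give two more equations: 2h_0·M_0 + h_0·M_1 = 6(Δ_0 - g'(2)) = 21 and h_2·M_2 + 2h_2·M_3 = 6(g'(5) - Δ_2) = 36.
Forward elimination and back-substitution give M_0 = 266/15, M_1 = -217/15, M_2 = -118/15, M_3 = 329/15.
On [4, 5], with g_2(x) = a_2 + b_2·(x - 4) + c_2·(x - 4)² + d_2·(x - 4)³: c_2 = M_2/2 = -59/15, d_2 = (M_3 - M_2)/(6h_2) = 149/30, b_2 = Δ_2 - h_2(2M_2 + M_3)/6 = -211/30.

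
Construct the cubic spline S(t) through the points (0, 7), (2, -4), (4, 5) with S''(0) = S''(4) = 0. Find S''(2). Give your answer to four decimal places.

7.5000

With M_i denoting the second derivative at x_i, h_i = 2, 2, and Δ_i = (y_(i+1) − y_i)/h_i = -11/2, 9/2:
  2·M_0 + 8·M_1 + 2·M_2 = 6(Δ_1 - Δ_0) = 60
Natural end conditions: M_0 = M_2 = 0.
Solving the tridiagonal system: M_0 = 0, M_1 = 15/2, M_2 = 0.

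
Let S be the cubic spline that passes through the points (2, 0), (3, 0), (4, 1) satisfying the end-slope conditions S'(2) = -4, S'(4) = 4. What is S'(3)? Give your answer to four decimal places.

0.7500

With M_i denoting the second derivative at x_i, h_i = 1, 1, and Δ_i = (y_(i+1) − y_i)/h_i = 0, 1:
  1·M_0 + 4·M_1 + 1·M_2 = 6(Δ_1 - Δ_0) = 6
Clamped end conditions give two more equations: 2h_0·M_0 + h_0·M_1 = 6(Δ_0 - S'(2)) = 24 and h_1·M_1 + 2h_1·M_2 = 6(S'(4) - Δ_1) = 18.
Solving: M_0 = 29/2, M_1 = -5, M_2 = 23/2.
On [3, 4], S'(x) = b_1 + 2c_1·(x - 3) + 3d_1·(x - 3)² with b_1 = Δ_1 - h_1(2M_1 + M_2)/6 = 3/4, c_1 = M_1/2 = -5/2, d_1 = (M_2 - M_1)/(6h_1) = 11/4. So S'(3) = 3/4.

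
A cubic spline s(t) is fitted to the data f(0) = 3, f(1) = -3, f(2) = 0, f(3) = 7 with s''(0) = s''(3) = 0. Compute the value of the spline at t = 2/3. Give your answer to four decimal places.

-1.7901

Write M_i for s''(x_i). With h_i = 1, 1, 1 and divided differences Δ_i = -6, 3, 7, the continuity of s' gives the tridiagonal system
  1·M_0 + 4·M_1 + 1·M_2 = 6(Δ_1 - Δ_0) = 54
  1·M_1 + 4·M_2 + 1·M_3 = 6(Δ_2 - Δ_1) = 24
Natural end conditions: M_0 = M_3 = 0.
Solving: M_0 = 0, M_1 = 64/5, M_2 = 14/5, M_3 = 0.
On [0, 1], s(t) = 3 - 122/15·t + 0·t² + 32/15·t³.
With t = 2/3: s(2/3) = -145/81.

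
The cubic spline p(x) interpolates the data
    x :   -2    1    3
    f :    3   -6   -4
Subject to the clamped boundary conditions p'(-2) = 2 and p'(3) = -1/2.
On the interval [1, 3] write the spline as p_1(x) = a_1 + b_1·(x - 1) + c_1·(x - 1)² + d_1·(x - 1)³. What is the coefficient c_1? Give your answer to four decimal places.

Put σ_i = p'' at the i-th knot. Here h = (3, 2) and Δ = (-3, 1), so the interior equations h_(i-1)·σ_(i-1) + 2(h_(i-1)+h_i)·σ_i + h_i·σ_(i+1) = 6(Δ_i − Δ_(i-1)) read
  3·σ_0 + 10·σ_1 + 2·σ_2 = 6(Δ_1 - Δ_0) = 24
Clamped end conditions give two more equations: 2h_0·σ_0 + h_0·σ_1 = 6(Δ_0 - p'(-2)) = -30 and h_1·σ_1 + 2h_1·σ_2 = 6(p'(3) - Δ_1) = -9.
Hence σ_0 = -79/10, σ_1 = 29/5, σ_2 = -103/20.
On [1, 3], with p_1(x) = a_1 + b_1·(x - 1) + c_1·(x - 1)² + d_1·(x - 1)³: c_1 = σ_1/2 = 29/10, d_1 = (σ_2 - σ_1)/(6h_1) = -73/80, b_1 = Δ_1 - h_1(2σ_1 + σ_2)/6 = -23/20.

2.9000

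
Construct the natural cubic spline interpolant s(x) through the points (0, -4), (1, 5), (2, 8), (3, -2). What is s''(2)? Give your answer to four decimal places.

Put M_i = s'' at the i-th knot. Here h = (1, 1, 1) and Δ = (9, 3, -10), so the interior equations h_(i-1)·M_(i-1) + 2(h_(i-1)+h_i)·M_i + h_i·M_(i+1) = 6(Δ_i − Δ_(i-1)) read
  1·M_0 + 4·M_1 + 1·M_2 = 6(Δ_1 - Δ_0) = -36
  1·M_1 + 4·M_2 + 1·M_3 = 6(Δ_2 - Δ_1) = -78
Natural end conditions: M_0 = M_3 = 0.
Forward elimination and back-substitution give M_0 = 0, M_1 = -22/5, M_2 = -92/5, M_3 = 0.

-18.4000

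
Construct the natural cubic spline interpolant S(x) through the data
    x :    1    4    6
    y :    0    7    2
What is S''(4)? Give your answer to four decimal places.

With M_i denoting the second derivative at x_i, h_i = 3, 2, and Δ_i = (y_(i+1) − y_i)/h_i = 7/3, -5/2:
  3·M_0 + 10·M_1 + 2·M_2 = 6(Δ_1 - Δ_0) = -29
Natural end conditions: M_0 = M_2 = 0.
Forward elimination and back-substitution give M_0 = 0, M_1 = -29/10, M_2 = 0.

-2.9000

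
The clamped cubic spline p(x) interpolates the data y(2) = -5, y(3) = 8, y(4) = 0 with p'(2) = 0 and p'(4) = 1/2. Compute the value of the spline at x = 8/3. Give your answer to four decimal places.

With M_i denoting the second derivative at x_i, h_i = 1, 1, and Δ_i = (y_(i+1) − y_i)/h_i = 13, -8:
  1·M_0 + 4·M_1 + 1·M_2 = 6(Δ_1 - Δ_0) = -126
Clamped end conditions give two more equations: 2h_0·M_0 + h_0·M_1 = 6(Δ_0 - p'(2)) = 78 and h_1·M_1 + 2h_1·M_2 = 6(p'(4) - Δ_1) = 51.
Solving: M_0 = 283/4, M_1 = -127/2, M_2 = 229/4.
On [2, 3], p(x) = -5 + 0·(x - 2) + 283/8·(x - 2)² - 179/8·(x - 2)³.
With (x - 2) = 2/3: p(8/3) = 221/54.

4.0926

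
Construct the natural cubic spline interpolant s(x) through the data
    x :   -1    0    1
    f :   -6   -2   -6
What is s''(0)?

Let M_i = s''(x_i). Step sizes h_i = 1, 1; slopes of the chords Δ_i = (y_(i+1) - y_i)/h_i = 4, -4.
  1·M_0 + 4·M_1 + 1·M_2 = 6(Δ_1 - Δ_0) = -48
Natural end conditions: M_0 = M_2 = 0.
Solving: M_0 = 0, M_1 = -12, M_2 = 0.

-12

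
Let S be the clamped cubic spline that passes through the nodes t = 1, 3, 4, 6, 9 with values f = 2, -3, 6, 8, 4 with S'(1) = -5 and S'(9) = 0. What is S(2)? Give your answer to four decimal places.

-3.2380

Let σ_i = S''(x_i). Step sizes h_i = 2, 1, 2, 3; slopes of the chords Δ_i = (y_(i+1) - y_i)/h_i = -5/2, 9, 1, -4/3.
  2·σ_0 + 6·σ_1 + 1·σ_2 = 6(Δ_1 - Δ_0) = 69
  1·σ_1 + 6·σ_2 + 2·σ_3 = 6(Δ_2 - Δ_1) = -48
  2·σ_2 + 10·σ_3 + 3·σ_4 = 6(Δ_3 - Δ_2) = -14
Clamped end conditions give two more equations: 2h_0·σ_0 + h_0·σ_1 = 6(Δ_0 - S'(1)) = 15 and h_3·σ_3 + 2h_3·σ_4 = 6(S'(9) - Δ_3) = 8.
Forward elimination and back-substitution give σ_0 = -2085/604, σ_1 = 2175/151, σ_2 = -3177/302, σ_3 = 54/151, σ_4 = 523/453.
On [1, 3], S(t) = 2 - 5·(t - 1) - 2085/1208·(t - 1)² + 3595/2416·(t - 1)³.
With (t - 1) = 1: S(2) = -7823/2416.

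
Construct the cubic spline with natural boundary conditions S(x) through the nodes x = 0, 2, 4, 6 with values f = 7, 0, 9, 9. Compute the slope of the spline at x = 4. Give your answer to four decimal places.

With M_i denoting the second derivative at x_i, h_i = 2, 2, 2, and Δ_i = (y_(i+1) − y_i)/h_i = -7/2, 9/2, 0:
  2·M_0 + 8·M_1 + 2·M_2 = 6(Δ_1 - Δ_0) = 48
  2·M_1 + 8·M_2 + 2·M_3 = 6(Δ_2 - Δ_1) = -27
Natural end conditions: M_0 = M_3 = 0.
Hence M_0 = 0, M_1 = 73/10, M_2 = -26/5, M_3 = 0.
On [4, 6], S'(x) = b_2 + 2c_2·(x - 4) + 3d_2·(x - 4)² with b_2 = Δ_2 - h_2(2M_2 + M_3)/6 = 52/15, c_2 = M_2/2 = -13/5, d_2 = (M_3 - M_2)/(6h_2) = 13/30. So S'(4) = 52/15.

3.4667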